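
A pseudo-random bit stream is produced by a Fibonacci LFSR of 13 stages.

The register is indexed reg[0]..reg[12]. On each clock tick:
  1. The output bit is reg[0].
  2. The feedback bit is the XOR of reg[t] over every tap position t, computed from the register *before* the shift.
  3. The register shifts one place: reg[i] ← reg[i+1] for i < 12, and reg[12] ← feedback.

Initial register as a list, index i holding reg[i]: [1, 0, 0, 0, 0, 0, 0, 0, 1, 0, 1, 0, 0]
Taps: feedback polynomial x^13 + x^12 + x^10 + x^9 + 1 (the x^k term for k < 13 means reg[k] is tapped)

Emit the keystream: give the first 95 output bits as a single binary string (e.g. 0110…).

10000000101000111000100011110110101011110011111001100010111111011010111101011101111011101001100

tick  register→output (feedback)
  0  1000000010100→1 (0)
  1  0000000101000→0 (1)
  2  0000001010001→0 (1)
  3  0000010100011→0 (1)
  4  0000101000111→0 (0)
  5  0001010001110→0 (0)
  6  0010100011100→0 (0)
  7  0101000111000→0 (1)
  8  1010001110001→1 (0)
  9  0100011100010→0 (0)
 10  1000111000100→1 (0)
 11  0001110001000→0 (1)
 12  0011100010001→0 (1)
 13  0111000100011→0 (1)
 14  1110001000111→1 (1)
 15  1100010001111→1 (0)
 16  1000100011110→1 (1)
 17  0001000111101→0 (1)
 18  0010001111011→0 (0)
 19  0100011110110→0 (1)
 20  1000111101101→1 (0)
 21  0001111011010→0 (1)
 22  0011110110101→0 (0)
 23  0111101101010→0 (1)
 24  1111011010101→1 (1)
 25  1110110101011→1 (1)
 26  1101101010111→1 (1)
 27  1011010101111→1 (0)
 28  0110101011110→0 (0)
 29  1101010111100→1 (1)
 30  1010101111001→1 (1)
 31  0101011110011→0 (1)
 32  1010111100111→1 (1)
 33  0101111001111→0 (1)
 34  1011110011111→1 (0)
 35  0111100111110→0 (0)
 36  1111001111100→1 (1)
 37  1110011111001→1 (1)
 38  1100111110011→1 (0)
 39  1001111100110→1 (0)
 40  0011111001100→0 (0)
 41  0111110011000→0 (1)
 42  1111100110001→1 (0)
 43  1111001100010→1 (1)
 44  1110011000101→1 (1)
 45  1100110001011→1 (1)
 46  1001100010111→1 (1)
 47  0011000101111→0 (1)
 48  0110001011111→0 (1)
 49  1100010111111→1 (0)
 50  1000101111110→1 (1)
 51  0001011111101→0 (1)
 52  0010111111011→0 (0)
 53  0101111110110→0 (1)
 54  1011111101101→1 (0)
 55  0111111011010→0 (1)
 56  1111110110101→1 (1)
 57  1111101101011→1 (1)
 58  1111011010111→1 (1)
 59  1110110101111→1 (0)
 60  1101101011110→1 (1)
 61  1011010111101→1 (0)
 62  0110101111010→0 (1)
 63  1101011110101→1 (1)
 64  1010111101011→1 (1)
 65  0101111010111→0 (0)
 66  1011110101110→1 (1)
 67  0111101011101→0 (1)
 68  1111010111011→1 (1)
 69  1110101110111→1 (1)
 70  1101011101111→1 (0)
 71  1010111011110→1 (1)
 72  0101110111101→0 (1)
 73  1011101111011→1 (1)
 74  0111011110111→0 (0)
 75  1110111101110→1 (1)
 76  1101111011101→1 (0)
 77  1011110111010→1 (0)
 78  0111101110100→0 (1)
 79  1111011101001→1 (1)
 80  1110111010011→1 (0)
 81  1101110100110→1 (0)
 82  1011101001100→1 (1)
 83  0111010011001→0 (0)
 84  1110100110010→1 (1)
 85  1101001100101→1 (1)
 86  1010011001011→1 (1)
 87  0100110010111→0 (0)
 88  1001100101110→1 (1)
 89  0011001011101→0 (1)
 90  0110010111011→0 (0)
 91  1100101110110→1 (0)
 92  1001011101100→1 (1)
 93  0010111011001→0 (0)
 94  0101110110010→0 (0)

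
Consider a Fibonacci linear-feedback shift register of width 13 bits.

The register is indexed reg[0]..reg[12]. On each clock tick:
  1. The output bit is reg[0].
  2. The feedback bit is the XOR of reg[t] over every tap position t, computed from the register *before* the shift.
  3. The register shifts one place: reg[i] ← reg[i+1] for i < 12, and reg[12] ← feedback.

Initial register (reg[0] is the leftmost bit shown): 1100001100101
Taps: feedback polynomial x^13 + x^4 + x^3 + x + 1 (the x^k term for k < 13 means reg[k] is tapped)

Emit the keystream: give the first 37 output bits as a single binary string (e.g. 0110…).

1100001100101011011101001000101110001

step | reg (before) | out | fb
   0 | 1100001100101 | 1 | 0
   1 | 1000011001010 | 1 | 1
   2 | 0000110010101 | 0 | 1
   3 | 0001100101011 | 0 | 0
   4 | 0011001010110 | 0 | 1
   5 | 0110010101101 | 0 | 1
   6 | 1100101011011 | 1 | 1
   7 | 1001010110111 | 1 | 0
   8 | 0010101101110 | 0 | 1
   9 | 0101011011101 | 0 | 0
  10 | 1010110111010 | 1 | 0
  11 | 0101101110100 | 0 | 1
  12 | 1011011101001 | 1 | 0
  13 | 0110111010010 | 0 | 0
  14 | 1101110100100 | 1 | 0
  15 | 1011101001000 | 1 | 1
  16 | 0111010010001 | 0 | 0
  17 | 1110100100010 | 1 | 1
  18 | 1101001000101 | 1 | 1
  19 | 1010010001011 | 1 | 1
  20 | 0100100010111 | 0 | 0
  21 | 1001000101110 | 1 | 0
  22 | 0010001011100 | 0 | 0
  23 | 0100010111000 | 0 | 1
  24 | 1000101110001 | 1 | 0
  25 | 0001011100010 | 0 | 1
  26 | 0010111000101 | 0 | 1
  27 | 0101110001011 | 0 | 1
  28 | 1011100010111 | 1 | 1
  29 | 0111000101111 | 0 | 0
  30 | 1110001011110 | 1 | 0
  31 | 1100010111100 | 1 | 0
  32 | 1000101111000 | 1 | 0
  33 | 0001011110000 | 0 | 1
  34 | 0010111100001 | 0 | 1
  35 | 0101111000011 | 0 | 1
  36 | 1011110000111 | 1 | 1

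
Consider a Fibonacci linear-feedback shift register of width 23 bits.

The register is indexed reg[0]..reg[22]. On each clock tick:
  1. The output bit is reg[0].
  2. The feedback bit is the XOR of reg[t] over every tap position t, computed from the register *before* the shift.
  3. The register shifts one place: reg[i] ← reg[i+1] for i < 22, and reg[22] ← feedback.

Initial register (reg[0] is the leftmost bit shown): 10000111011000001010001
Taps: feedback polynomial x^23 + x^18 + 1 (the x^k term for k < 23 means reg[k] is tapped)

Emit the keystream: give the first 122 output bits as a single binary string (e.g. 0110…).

10000111011000001010001000011110001100001100001000101101000010011100101000001010010000011001100011010010000100111010110011

step | reg (before) | out | fb
   0 | 10000111011000001010001 | 1 | 0
   1 | 00001110110000010100010 | 0 | 0
   2 | 00011101100000101000100 | 0 | 0
   3 | 00111011000001010001000 | 0 | 0
   4 | 01110110000010100010000 | 0 | 1
   5 | 11101100000101000100001 | 1 | 1
   6 | 11011000001010001000011 | 1 | 1
   7 | 10110000010100010000111 | 1 | 1
   8 | 01100000101000100001111 | 0 | 0
   9 | 11000001010001000011110 | 1 | 0
  10 | 10000010100010000111100 | 1 | 0
  11 | 00000101000100001111000 | 0 | 1
  12 | 00001010001000011110001 | 0 | 1
  13 | 00010100010000111100011 | 0 | 0
  14 | 00101000100001111000110 | 0 | 0
  15 | 01010001000011110001100 | 0 | 0
  16 | 10100010000111100011000 | 1 | 0
  17 | 01000100001111000110000 | 0 | 1
  18 | 10001000011110001100001 | 1 | 1
  19 | 00010000111100011000011 | 0 | 0
  20 | 00100001111000110000110 | 0 | 0
  21 | 01000011110001100001100 | 0 | 0
  22 | 10000111100011000011000 | 1 | 0
  23 | 00001111000110000110000 | 0 | 1
  24 | 00011110001100001100001 | 0 | 0
  25 | 00111100011000011000010 | 0 | 0
  26 | 01111000110000110000100 | 0 | 0
  27 | 11110001100001100001000 | 1 | 1
  28 | 11100011000011000010001 | 1 | 0
  29 | 11000110000110000100010 | 1 | 1
  30 | 10001100001100001000101 | 1 | 1
  31 | 00011000011000010001011 | 0 | 0
  32 | 00110000110000100010110 | 0 | 1
  33 | 01100001100001000101101 | 0 | 0
  34 | 11000011000010001011010 | 1 | 0
  35 | 10000110000100010110100 | 1 | 0
  36 | 00001100001000101101000 | 0 | 0
  37 | 00011000010001011010000 | 0 | 1
  38 | 00110000100010110100001 | 0 | 0
  39 | 01100001000101101000010 | 0 | 0
  40 | 11000010001011010000100 | 1 | 1
  41 | 10000100010110100001001 | 1 | 1
  42 | 00001000101101000010011 | 0 | 1
  43 | 00010001011010000100111 | 0 | 0
  44 | 00100010110100001001110 | 0 | 0
  45 | 01000101101000010011100 | 0 | 1
  46 | 10001011010000100111001 | 1 | 0
  47 | 00010110100001001110010 | 0 | 1
  48 | 00101101000010011100101 | 0 | 0
  49 | 01011010000100111001010 | 0 | 0
  50 | 10110100001001110010100 | 1 | 0
  51 | 01101000010011100101000 | 0 | 0
  52 | 11010000100111001010000 | 1 | 0
  53 | 10100001001110010100000 | 1 | 1
  54 | 01000010011100101000001 | 0 | 0
  55 | 10000100111001010000010 | 1 | 1
  56 | 00001001110010100000101 | 0 | 0
  57 | 00010011100101000001010 | 0 | 0
  58 | 00100111001010000010100 | 0 | 1
  59 | 01001110010100000101001 | 0 | 0
  60 | 10011100101000001010010 | 1 | 0
  61 | 00111001010000010100100 | 0 | 0
  62 | 01110010100000101001000 | 0 | 0
  63 | 11100101000001010010000 | 1 | 0
  64 | 11001010000010100100000 | 1 | 1
  65 | 10010100000101001000001 | 1 | 1
  66 | 00101000001010010000011 | 0 | 0
  67 | 01010000010100100000110 | 0 | 0
  68 | 10100000101001000001100 | 1 | 1
  69 | 01000001010010000011001 | 0 | 1
  70 | 10000010100100000110011 | 1 | 0
  71 | 00000101001000001100110 | 0 | 0
  72 | 00001010010000011001100 | 0 | 0
  73 | 00010100100000110011000 | 0 | 1
  74 | 00101001000001100110001 | 0 | 1
  75 | 01010010000011001100011 | 0 | 0
  76 | 10100100000110011000110 | 1 | 1
  77 | 01001000001100110001101 | 0 | 0
  78 | 10010000011001100011010 | 1 | 0
  79 | 00100000110011000110100 | 0 | 1
  80 | 01000001100110001101001 | 0 | 0
  81 | 10000011001100011010010 | 1 | 0
  82 | 00000110011000110100100 | 0 | 0
  83 | 00001100110001101001000 | 0 | 0
  84 | 00011001100011010010000 | 0 | 1
  85 | 00110011000110100100001 | 0 | 0
  86 | 01100110001101001000010 | 0 | 0
  87 | 11001100011010010000100 | 1 | 1
  88 | 10011000110100100001001 | 1 | 1
  89 | 00110001101001000010011 | 0 | 1
  90 | 01100011010010000100111 | 0 | 0
  91 | 11000110100100001001110 | 1 | 1
  92 | 10001101001000010011101 | 1 | 0
  93 | 00011010010000100111010 | 0 | 1
  94 | 00110100100001001110101 | 0 | 1
  95 | 01101001000010011101011 | 0 | 0
  96 | 11010010000100111010110 | 1 | 0
  97 | 10100100001001110101100 | 1 | 1
  98 | 01001000010011101011001 | 0 | 1
  99 | 10010000100111010110011 | 1 | 0
 100 | 00100001001110101100110 | 0 | 0
 101 | 01000010011101011001100 | 0 | 0
 102 | 10000100111010110011000 | 1 | 0
 103 | 00001001110101100110000 | 0 | 1
 104 | 00010011101011001100001 | 0 | 0
 105 | 00100111010110011000010 | 0 | 0
 106 | 01001110101100110000100 | 0 | 0
 107 | 10011101011001100001000 | 1 | 1
 108 | 00111010110011000010001 | 0 | 1
 109 | 01110101100110000100011 | 0 | 0
 110 | 11101011001100001000110 | 1 | 1
 111 | 11010110011000010001101 | 1 | 1
 112 | 10101100110000100011011 | 1 | 0
 113 | 01011001100001000110110 | 0 | 1
 114 | 10110011000010001101101 | 1 | 1
 115 | 01100110000100011011011 | 0 | 1
 116 | 11001100001000110110111 | 1 | 0
 117 | 10011000010001101101110 | 1 | 1
 118 | 00110000100011011011101 | 0 | 1
 119 | 01100001000110110111011 | 0 | 1
 120 | 11000010001101101110111 | 1 | 0
 121 | 10000100011011011101110 | 1 | 1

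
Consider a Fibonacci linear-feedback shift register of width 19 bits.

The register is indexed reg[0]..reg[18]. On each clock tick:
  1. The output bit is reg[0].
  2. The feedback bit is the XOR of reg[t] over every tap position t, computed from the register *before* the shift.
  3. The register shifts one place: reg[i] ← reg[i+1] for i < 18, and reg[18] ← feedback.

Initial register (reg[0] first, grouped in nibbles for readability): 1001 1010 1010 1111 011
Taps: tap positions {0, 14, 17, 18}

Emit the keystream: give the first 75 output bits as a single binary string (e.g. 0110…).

100110101010111101100000011100110010101010100010100110100000011010000100010

k : reg_k → out_k, fb_k
0: 1001101010101111011 → 1, fb=0
1: 0011010101011110110 → 0, fb=0
2: 0110101010111101100 → 0, fb=0
3: 1101010101111011000 → 1, fb=0
4: 1010101011110110000 → 1, fb=0
5: 0101010111101100000 → 0, fb=0
6: 1010101111011000000 → 1, fb=1
7: 0101011110110000001 → 0, fb=1
8: 1010111101100000011 → 1, fb=1
9: 0101111011000000111 → 0, fb=0
10: 1011110110000001110 → 1, fb=0
11: 0111101100000011100 → 0, fb=1
12: 1111011000000111001 → 1, fb=1
13: 1110110000001110011 → 1, fb=0
14: 1101100000011100110 → 1, fb=0
15: 1011000000111001100 → 1, fb=1
16: 0110000001110011001 → 0, fb=0
17: 1100000011100110010 → 1, fb=1
18: 1000000111001100101 → 1, fb=0
19: 0000001110011001010 → 0, fb=1
20: 0000011100110010101 → 0, fb=0
21: 0000111001100101010 → 0, fb=1
22: 0001110011001010101 → 0, fb=0
23: 0011100110010101010 → 0, fb=1
24: 0111001100101010101 → 0, fb=0
25: 1110011001010101010 → 1, fb=0
26: 1100110010101010100 → 1, fb=0
27: 1001100101010101000 → 1, fb=1
28: 0011001010101010001 → 0, fb=0
29: 0110010101010100010 → 0, fb=1
30: 1100101010101000101 → 1, fb=0
31: 1001010101010001010 → 1, fb=0
32: 0010101010100010100 → 0, fb=1
33: 0101010101000101001 → 0, fb=1
34: 1010101010001010011 → 1, fb=0
35: 0101010100010100110 → 0, fb=1
36: 1010101000101001101 → 1, fb=0
37: 0101010001010011010 → 0, fb=0
38: 1010100010100110100 → 1, fb=0
39: 0101000101001101000 → 0, fb=0
40: 1010001010011010000 → 1, fb=0
41: 0100010100110100000 → 0, fb=0
42: 1000101001101000000 → 1, fb=1
43: 0001010011010000001 → 0, fb=1
44: 0010100110100000011 → 0, fb=0
45: 0101001101000000110 → 0, fb=1
46: 1010011010000001101 → 1, fb=0
47: 0100110100000011010 → 0, fb=0
48: 1001101000000110100 → 1, fb=0
49: 0011010000001101000 → 0, fb=0
50: 0110100000011010000 → 0, fb=1
51: 1101000000110100001 → 1, fb=0
52: 1010000001101000010 → 1, fb=0
53: 0100000011010000100 → 0, fb=0
54: 1000000110100001000 → 1, fb=1
55: 0000001101000010001 → 0, fb=0
56: 0000011010000100010 → 0, fb=1
57: 0000110100001000101 → 0, fb=1
58: 0001101000010001011 → 0, fb=0
59: 0011010000100010110 → 0, fb=0
60: 0110100001000101100 → 0, fb=0
61: 1101000010001011000 → 1, fb=0
62: 1010000100010110000 → 1, fb=0
63: 0100001000101100000 → 0, fb=0
64: 1000010001011000000 → 1, fb=1
65: 0000100010110000001 → 0, fb=1
66: 0001000101100000011 → 0, fb=0
67: 0010001011000000110 → 0, fb=1
68: 0100010110000001101 → 0, fb=1
69: 1000101100000011011 → 1, fb=0
70: 0001011000000110110 → 0, fb=0
71: 0010110000001101100 → 0, fb=0
72: 0101100000011011000 → 0, fb=1
73: 1011000000110110001 → 1, fb=1
74: 0110000001101100011 → 0, fb=0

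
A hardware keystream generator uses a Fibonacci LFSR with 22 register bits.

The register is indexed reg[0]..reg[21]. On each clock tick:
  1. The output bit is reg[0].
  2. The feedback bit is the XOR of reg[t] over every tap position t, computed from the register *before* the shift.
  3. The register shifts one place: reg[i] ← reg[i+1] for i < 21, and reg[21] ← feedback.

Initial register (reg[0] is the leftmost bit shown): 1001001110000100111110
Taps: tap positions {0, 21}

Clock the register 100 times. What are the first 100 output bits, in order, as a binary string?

k : reg_k → out_k, fb_k
0: 1001001110000100111110 → 1, fb=1
1: 0010011100001001111101 → 0, fb=1
2: 0100111000010011111011 → 0, fb=1
3: 1001110000100111110111 → 1, fb=0
4: 0011100001001111101110 → 0, fb=0
5: 0111000010011111011100 → 0, fb=0
6: 1110000100111110111000 → 1, fb=1
7: 1100001001111101110001 → 1, fb=0
8: 1000010011111011100010 → 1, fb=1
9: 0000100111110111000101 → 0, fb=1
10: 0001001111101110001011 → 0, fb=1
11: 0010011111011100010111 → 0, fb=1
12: 0100111110111000101111 → 0, fb=1
13: 1001111101110001011111 → 1, fb=0
14: 0011111011100010111110 → 0, fb=0
15: 0111110111000101111100 → 0, fb=0
16: 1111101110001011111000 → 1, fb=1
17: 1111011100010111110001 → 1, fb=0
18: 1110111000101111100010 → 1, fb=1
19: 1101110001011111000101 → 1, fb=0
20: 1011100010111110001010 → 1, fb=1
21: 0111000101111100010101 → 0, fb=1
22: 1110001011111000101011 → 1, fb=0
23: 1100010111110001010110 → 1, fb=1
24: 1000101111100010101101 → 1, fb=0
25: 0001011111000101011010 → 0, fb=0
26: 0010111110001010110100 → 0, fb=0
27: 0101111100010101101000 → 0, fb=0
28: 1011111000101011010000 → 1, fb=1
29: 0111110001010110100001 → 0, fb=1
30: 1111100010101101000011 → 1, fb=0
31: 1111000101011010000110 → 1, fb=1
32: 1110001010110100001101 → 1, fb=0
33: 1100010101101000011010 → 1, fb=1
34: 1000101011010000110101 → 1, fb=0
35: 0001010110100001101010 → 0, fb=0
36: 0010101101000011010100 → 0, fb=0
37: 0101011010000110101000 → 0, fb=0
38: 1010110100001101010000 → 1, fb=1
39: 0101101000011010100001 → 0, fb=1
40: 1011010000110101000011 → 1, fb=0
41: 0110100001101010000110 → 0, fb=0
42: 1101000011010100001100 → 1, fb=1
43: 1010000110101000011001 → 1, fb=0
44: 0100001101010000110010 → 0, fb=0
45: 1000011010100001100100 → 1, fb=1
46: 0000110101000011001001 → 0, fb=1
47: 0001101010000110010011 → 0, fb=1
48: 0011010100001100100111 → 0, fb=1
49: 0110101000011001001111 → 0, fb=1
50: 1101010000110010011111 → 1, fb=0
51: 1010100001100100111110 → 1, fb=1
52: 0101000011001001111101 → 0, fb=1
53: 1010000110010011111011 → 1, fb=0
54: 0100001100100111110110 → 0, fb=0
55: 1000011001001111101100 → 1, fb=1
56: 0000110010011111011001 → 0, fb=1
57: 0001100100111110110011 → 0, fb=1
58: 0011001001111101100111 → 0, fb=1
59: 0110010011111011001111 → 0, fb=1
60: 1100100111110110011111 → 1, fb=0
61: 1001001111101100111110 → 1, fb=1
62: 0010011111011001111101 → 0, fb=1
63: 0100111110110011111011 → 0, fb=1
64: 1001111101100111110111 → 1, fb=0
65: 0011111011001111101110 → 0, fb=0
66: 0111110110011111011100 → 0, fb=0
67: 1111101100111110111000 → 1, fb=1
68: 1111011001111101110001 → 1, fb=0
69: 1110110011111011100010 → 1, fb=1
70: 1101100111110111000101 → 1, fb=0
71: 1011001111101110001010 → 1, fb=1
72: 0110011111011100010101 → 0, fb=1
73: 1100111110111000101011 → 1, fb=0
74: 1001111101110001010110 → 1, fb=1
75: 0011111011100010101101 → 0, fb=1
76: 0111110111000101011011 → 0, fb=1
77: 1111101110001010110111 → 1, fb=0
78: 1111011100010101101110 → 1, fb=1
79: 1110111000101011011101 → 1, fb=0
80: 1101110001010110111010 → 1, fb=1
81: 1011100010101101110101 → 1, fb=0
82: 0111000101011011101010 → 0, fb=0
83: 1110001010110111010100 → 1, fb=1
84: 1100010101101110101001 → 1, fb=0
85: 1000101011011101010010 → 1, fb=1
86: 0001010110111010100101 → 0, fb=1
87: 0010101101110101001011 → 0, fb=1
88: 0101011011101010010111 → 0, fb=1
89: 1010110111010100101111 → 1, fb=0
90: 0101101110101001011110 → 0, fb=0
91: 1011011101010010111100 → 1, fb=1
92: 0110111010100101111001 → 0, fb=1
93: 1101110101001011110011 → 1, fb=0
94: 1011101010010111100110 → 1, fb=1
95: 0111010100101111001101 → 0, fb=1
96: 1110101001011110011011 → 1, fb=0
97: 1101010010111100110110 → 1, fb=1
98: 1010100101111001101101 → 1, fb=0
99: 0101001011110011011010 → 0, fb=0

1001001110000100111110111000101111100010101101000011010100001100100111110110011111011100010101101110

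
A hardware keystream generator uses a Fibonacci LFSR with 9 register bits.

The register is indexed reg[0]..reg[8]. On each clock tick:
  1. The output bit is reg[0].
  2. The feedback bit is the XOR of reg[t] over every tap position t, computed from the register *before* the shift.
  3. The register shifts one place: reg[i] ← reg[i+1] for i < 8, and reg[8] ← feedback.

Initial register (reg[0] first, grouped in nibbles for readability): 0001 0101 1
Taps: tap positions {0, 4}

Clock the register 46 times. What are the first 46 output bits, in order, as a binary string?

0001010110100111111011001001001011011111100100

k : reg_k → out_k, fb_k
0: 000101011 → 0, fb=0
1: 001010110 → 0, fb=1
2: 010101101 → 0, fb=0
3: 101011010 → 1, fb=0
4: 010110100 → 0, fb=1
5: 101101001 → 1, fb=1
6: 011010011 → 0, fb=1
7: 110100111 → 1, fb=1
8: 101001111 → 1, fb=1
9: 010011111 → 0, fb=1
10: 100111111 → 1, fb=0
11: 001111110 → 0, fb=1
12: 011111101 → 0, fb=1
13: 111111011 → 1, fb=0
14: 111110110 → 1, fb=0
15: 111101100 → 1, fb=1
16: 111011001 → 1, fb=0
17: 110110010 → 1, fb=0
18: 101100100 → 1, fb=1
19: 011001001 → 0, fb=0
20: 110010010 → 1, fb=0
21: 100100100 → 1, fb=1
22: 001001001 → 0, fb=0
23: 010010010 → 0, fb=1
24: 100100101 → 1, fb=1
25: 001001011 → 0, fb=0
26: 010010110 → 0, fb=1
27: 100101101 → 1, fb=1
28: 001011011 → 0, fb=1
29: 010110111 → 0, fb=1
30: 101101111 → 1, fb=1
31: 011011111 → 0, fb=1
32: 110111111 → 1, fb=0
33: 101111110 → 1, fb=0
34: 011111100 → 0, fb=1
35: 111111001 → 1, fb=0
36: 111110010 → 1, fb=0
37: 111100100 → 1, fb=1
38: 111001001 → 1, fb=1
39: 110010011 → 1, fb=0
40: 100100110 → 1, fb=1
41: 001001101 → 0, fb=0
42: 010011010 → 0, fb=1
43: 100110101 → 1, fb=0
44: 001101010 → 0, fb=0
45: 011010100 → 0, fb=1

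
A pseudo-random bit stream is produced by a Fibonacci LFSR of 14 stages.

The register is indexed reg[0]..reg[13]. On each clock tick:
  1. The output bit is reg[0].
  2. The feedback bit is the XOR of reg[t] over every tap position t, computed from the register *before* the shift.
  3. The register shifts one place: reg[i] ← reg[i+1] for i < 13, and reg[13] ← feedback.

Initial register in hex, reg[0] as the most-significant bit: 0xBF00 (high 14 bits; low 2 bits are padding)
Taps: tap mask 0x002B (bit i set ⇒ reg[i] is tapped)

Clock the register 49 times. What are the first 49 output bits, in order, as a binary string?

step | reg (before) | out | fb
   0 | 10111111000000 | 1 | 1
   1 | 01111110000001 | 0 | 1
   2 | 11111100000011 | 1 | 0
   3 | 11111000000110 | 1 | 1
   4 | 11110000001101 | 1 | 1
   5 | 11100000011011 | 1 | 0
   6 | 11000000110110 | 1 | 0
   7 | 10000001101100 | 1 | 1
   8 | 00000011011001 | 0 | 0
   9 | 00000110110010 | 0 | 1
  10 | 00001101100101 | 0 | 1
  11 | 00011011001011 | 0 | 1
  12 | 00110110010111 | 0 | 0
  13 | 01101100101110 | 0 | 0
  14 | 11011001011100 | 1 | 1
  15 | 10110010111001 | 1 | 0
  16 | 01100101110010 | 0 | 0
  17 | 11001011100100 | 1 | 0
  18 | 10010111001000 | 1 | 1
  19 | 00101110010001 | 0 | 1
  20 | 01011100100011 | 0 | 1
  21 | 10111001000111 | 1 | 0
  22 | 01110010001110 | 0 | 0
  23 | 11100100011100 | 1 | 1
  24 | 11001000111001 | 1 | 0
  25 | 10010001110010 | 1 | 0
  26 | 00100011100100 | 0 | 0
  27 | 01000111001000 | 0 | 0
  28 | 10001110010000 | 1 | 0
  29 | 00011100100000 | 0 | 0
  30 | 00111001000000 | 0 | 1
  31 | 01110010000001 | 0 | 0
  32 | 11100100000010 | 1 | 1
  33 | 11001000000101 | 1 | 0
  34 | 10010000001010 | 1 | 0
  35 | 00100000010100 | 0 | 0
  36 | 01000000101000 | 0 | 1
  37 | 10000001010001 | 1 | 1
  38 | 00000010100011 | 0 | 0
  39 | 00000101000110 | 0 | 1
  40 | 00001010001101 | 0 | 0
  41 | 00010100011010 | 0 | 0
  42 | 00101000110100 | 0 | 0
  43 | 01010001101000 | 0 | 0
  44 | 10100011010000 | 1 | 1
  45 | 01000110100001 | 0 | 0
  46 | 10001101000010 | 1 | 0
  47 | 00011010000100 | 0 | 1
  48 | 00110100001001 | 0 | 0

1011111100000011011001011100100011100100000010100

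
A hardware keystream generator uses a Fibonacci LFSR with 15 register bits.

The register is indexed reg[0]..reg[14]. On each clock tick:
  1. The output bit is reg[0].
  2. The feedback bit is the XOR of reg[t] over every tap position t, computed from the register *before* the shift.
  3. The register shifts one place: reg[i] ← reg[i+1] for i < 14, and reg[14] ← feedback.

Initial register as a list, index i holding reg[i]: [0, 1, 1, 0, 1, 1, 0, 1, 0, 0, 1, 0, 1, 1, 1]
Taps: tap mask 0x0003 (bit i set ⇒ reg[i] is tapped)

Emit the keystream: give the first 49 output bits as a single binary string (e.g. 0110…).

0110110100101111011011101110001101100110010010110

k : reg_k → out_k, fb_k
0: 011011010010111 → 0, fb=1
1: 110110100101111 → 1, fb=0
2: 101101001011110 → 1, fb=1
3: 011010010111101 → 0, fb=1
4: 110100101111011 → 1, fb=0
5: 101001011110110 → 1, fb=1
6: 010010111101101 → 0, fb=1
7: 100101111011011 → 1, fb=1
8: 001011110110111 → 0, fb=0
9: 010111101101110 → 0, fb=1
10: 101111011011101 → 1, fb=1
11: 011110110111011 → 0, fb=1
12: 111101101110111 → 1, fb=0
13: 111011011101110 → 1, fb=0
14: 110110111011100 → 1, fb=0
15: 101101110111000 → 1, fb=1
16: 011011101110001 → 0, fb=1
17: 110111011100011 → 1, fb=0
18: 101110111000110 → 1, fb=1
19: 011101110001101 → 0, fb=1
20: 111011100011011 → 1, fb=0
21: 110111000110110 → 1, fb=0
22: 101110001101100 → 1, fb=1
23: 011100011011001 → 0, fb=1
24: 111000110110011 → 1, fb=0
25: 110001101100110 → 1, fb=0
26: 100011011001100 → 1, fb=1
27: 000110110011001 → 0, fb=0
28: 001101100110010 → 0, fb=0
29: 011011001100100 → 0, fb=1
30: 110110011001001 → 1, fb=0
31: 101100110010010 → 1, fb=1
32: 011001100100101 → 0, fb=1
33: 110011001001011 → 1, fb=0
34: 100110010010110 → 1, fb=1
35: 001100100101101 → 0, fb=0
36: 011001001011010 → 0, fb=1
37: 110010010110101 → 1, fb=0
38: 100100101101010 → 1, fb=1
39: 001001011010101 → 0, fb=0
40: 010010110101010 → 0, fb=1
41: 100101101010101 → 1, fb=1
42: 001011010101011 → 0, fb=0
43: 010110101010110 → 0, fb=1
44: 101101010101101 → 1, fb=1
45: 011010101011011 → 0, fb=1
46: 110101010110111 → 1, fb=0
47: 101010101101110 → 1, fb=1
48: 010101011011101 → 0, fb=1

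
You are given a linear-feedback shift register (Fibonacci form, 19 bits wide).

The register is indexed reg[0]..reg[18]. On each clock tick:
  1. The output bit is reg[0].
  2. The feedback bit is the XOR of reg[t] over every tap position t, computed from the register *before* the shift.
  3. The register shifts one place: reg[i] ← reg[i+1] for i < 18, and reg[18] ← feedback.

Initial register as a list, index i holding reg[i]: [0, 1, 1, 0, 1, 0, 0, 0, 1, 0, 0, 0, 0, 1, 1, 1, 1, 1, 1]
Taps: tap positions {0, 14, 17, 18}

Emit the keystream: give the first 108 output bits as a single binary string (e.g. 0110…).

k : reg_k → out_k, fb_k
0: 0110100010000111111 → 0, fb=1
1: 1101000100001111111 → 1, fb=0
2: 1010001000011111110 → 1, fb=1
3: 0100010000111111101 → 0, fb=0
4: 1000100001111111010 → 1, fb=1
5: 0001000011111110101 → 0, fb=0
6: 0010000111111101010 → 0, fb=1
7: 0100001111111010101 → 0, fb=0
8: 1000011111110101010 → 1, fb=0
9: 0000111111101010100 → 0, fb=1
10: 0001111111010101001 → 0, fb=1
11: 0011111110101010011 → 0, fb=1
12: 0111111101010100111 → 0, fb=0
13: 1111111010101001110 → 1, fb=0
14: 1111110101010011100 → 1, fb=0
15: 1111101010100111000 → 1, fb=0
16: 1111010101001110000 → 1, fb=0
17: 1110101010011100000 → 1, fb=1
18: 1101010100111000001 → 1, fb=0
19: 1010101001110000010 → 1, fb=0
20: 0101010011100000100 → 0, fb=0
21: 1010100111000001000 → 1, fb=1
22: 0101001110000010001 → 0, fb=0
23: 1010011100000100010 → 1, fb=0
24: 0100111000001000100 → 0, fb=0
25: 1001110000010001000 → 1, fb=1
26: 0011100000100010001 → 0, fb=0
27: 0111000001000100010 → 0, fb=1
28: 1110000010001000101 → 1, fb=0
29: 1100000100010001010 → 1, fb=0
30: 1000001000100010100 → 1, fb=0
31: 0000010001000101000 → 0, fb=0
32: 0000100010001010000 → 0, fb=1
33: 0001000100010100001 → 0, fb=1
34: 0010001000101000011 → 0, fb=0
35: 0100010001010000110 → 0, fb=1
36: 1000100010100001101 → 1, fb=0
37: 0001000101000011010 → 0, fb=0
38: 0010001010000110100 → 0, fb=1
39: 0100010100001101001 → 0, fb=1
40: 1000101000011010011 → 1, fb=0
41: 0001010000110100110 → 0, fb=1
42: 0010100001101001101 → 0, fb=1
43: 0101000011010011011 → 0, fb=1
44: 1010000110100110111 → 1, fb=0
45: 0100001101001101110 → 0, fb=1
46: 1000011010011011101 → 1, fb=1
47: 0000110100110111011 → 0, fb=1
48: 0001101001101110111 → 0, fb=1
49: 0011010011011101111 → 0, fb=0
50: 0110100110111011110 → 0, fb=0
51: 1101001101110111100 → 1, fb=0
52: 1010011011101111000 → 1, fb=0
53: 0100110111011110000 → 0, fb=1
54: 1001101110111100001 → 1, fb=0
55: 0011011101111000010 → 0, fb=1
56: 0110111011110000101 → 0, fb=1
57: 1101110111100001011 → 1, fb=1
58: 1011101111000010111 → 1, fb=0
59: 0111011110000101110 → 0, fb=1
60: 1110111100001011101 → 1, fb=1
61: 1101111000010111011 → 1, fb=0
62: 1011110000101110110 → 1, fb=1
63: 0111100001011101101 → 0, fb=1
64: 1111000010111011011 → 1, fb=0
65: 1110000101110110110 → 1, fb=1
66: 1100001011101101101 → 1, fb=0
67: 1000010111011011010 → 1, fb=1
68: 0000101110110110101 → 0, fb=0
69: 0001011101101101010 → 0, fb=1
70: 0010111011011010101 → 0, fb=0
71: 0101110110110101010 → 0, fb=1
72: 1011101101101010101 → 1, fb=1
73: 0111011011010101011 → 0, fb=0
74: 1110110110101010110 → 1, fb=1
75: 1101101101010101101 → 1, fb=0
76: 1011011010101011010 → 1, fb=1
77: 0110110101010110101 → 0, fb=0
78: 1101101010101101010 → 1, fb=0
79: 1011010101011010100 → 1, fb=0
80: 0110101010110101000 → 0, fb=0
81: 1101010101101010000 → 1, fb=0
82: 1010101011010100000 → 1, fb=1
83: 0101010110101000001 → 0, fb=1
84: 1010101101010000011 → 1, fb=1
85: 0101011010100000111 → 0, fb=0
86: 1010110101000001110 → 1, fb=0
87: 0101101010000011100 → 0, fb=1
88: 1011010100000111001 → 1, fb=1
89: 0110101000001110011 → 0, fb=1
90: 1101010000011100111 → 1, fb=1
91: 1010100000111001111 → 1, fb=1
92: 0101000001110011111 → 0, fb=1
93: 1010000011100111111 → 1, fb=0
94: 0100000111001111110 → 0, fb=0
95: 1000001110011111100 → 1, fb=0
96: 0000011100111111000 → 0, fb=1
97: 0000111001111110001 → 0, fb=0
98: 0001110011111100010 → 0, fb=1
99: 0011100111111000101 → 0, fb=1
100: 0111001111110001011 → 0, fb=0
101: 1110011111100010110 → 1, fb=1
102: 1100111111000101101 → 1, fb=0
103: 1001111110001011010 → 1, fb=1
104: 0011111100010110101 → 0, fb=0
105: 0111111000101101010 → 0, fb=1
106: 1111110001011010101 → 1, fb=1
107: 1111100010110101011 → 1, fb=1

011010001000011111110101010011100000100010001010000110100110111011110000101110110110101010110101000001110011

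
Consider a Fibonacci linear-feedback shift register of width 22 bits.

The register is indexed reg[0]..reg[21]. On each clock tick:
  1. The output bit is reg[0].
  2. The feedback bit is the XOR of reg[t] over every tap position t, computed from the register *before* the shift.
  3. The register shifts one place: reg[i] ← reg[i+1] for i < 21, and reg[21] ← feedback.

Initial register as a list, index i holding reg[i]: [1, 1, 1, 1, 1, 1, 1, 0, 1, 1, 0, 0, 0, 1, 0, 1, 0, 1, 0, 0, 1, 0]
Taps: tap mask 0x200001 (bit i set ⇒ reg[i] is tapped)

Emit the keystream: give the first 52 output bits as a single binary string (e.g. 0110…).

tick  register→output (feedback)
  0  1111111011000101010010→1 (1)
  1  1111110110001010100101→1 (0)
  2  1111101100010101001010→1 (1)
  3  1111011000101010010101→1 (0)
  4  1110110001010100101010→1 (1)
  5  1101100010101001010101→1 (0)
  6  1011000101010010101010→1 (1)
  7  0110001010100101010101→0 (1)
  8  1100010101001010101011→1 (0)
  9  1000101010010101010110→1 (1)
 10  0001010100101010101101→0 (1)
 11  0010101001010101011011→0 (1)
 12  0101010010101010110111→0 (1)
 13  1010100101010101101111→1 (0)
 14  0101001010101011011110→0 (0)
 15  1010010101010110111100→1 (1)
 16  0100101010101101111001→0 (1)
 17  1001010101011011110011→1 (0)
 18  0010101010110111100110→0 (0)
 19  0101010101101111001100→0 (0)
 20  1010101011011110011000→1 (1)
 21  0101010110111100110001→0 (1)
 22  1010101101111001100011→1 (0)
 23  0101011011110011000110→0 (0)
 24  1010110111100110001100→1 (1)
 25  0101101111001100011001→0 (1)
 26  1011011110011000110011→1 (0)
 27  0110111100110001100110→0 (0)
 28  1101111001100011001100→1 (1)
 29  1011110011000110011001→1 (0)
 30  0111100110001100110010→0 (0)
 31  1111001100011001100100→1 (1)
 32  1110011000110011001001→1 (0)
 33  1100110001100110010010→1 (1)
 34  1001100011001100100101→1 (0)
 35  0011000110011001001010→0 (0)
 36  0110001100110010010100→0 (0)
 37  1100011001100100101000→1 (1)
 38  1000110011001001010001→1 (0)
 39  0001100110010010100010→0 (0)
 40  0011001100100101000100→0 (0)
 41  0110011001001010001000→0 (0)
 42  1100110010010100010000→1 (1)
 43  1001100100101000100001→1 (0)
 44  0011001001010001000010→0 (0)
 45  0110010010100010000100→0 (0)
 46  1100100101000100001000→1 (1)
 47  1001001010001000010001→1 (0)
 48  0010010100010000100010→0 (0)
 49  0100101000100001000100→0 (0)
 50  1001010001000010001000→1 (1)
 51  0010100010000100010001→0 (1)

1111111011000101010010101010110111100110001100110010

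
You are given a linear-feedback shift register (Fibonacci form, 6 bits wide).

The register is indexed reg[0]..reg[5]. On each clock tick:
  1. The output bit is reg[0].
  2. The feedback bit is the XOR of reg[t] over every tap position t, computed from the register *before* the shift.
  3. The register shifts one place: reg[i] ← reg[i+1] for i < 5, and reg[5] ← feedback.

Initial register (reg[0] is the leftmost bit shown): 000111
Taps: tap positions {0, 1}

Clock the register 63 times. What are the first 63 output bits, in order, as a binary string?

tick  register→output (feedback)
  0  000111→0 (0)
  1  001110→0 (0)
  2  011100→0 (1)
  3  111001→1 (0)
  4  110010→1 (0)
  5  100100→1 (1)
  6  001001→0 (0)
  7  010010→0 (1)
  8  100101→1 (1)
  9  001011→0 (0)
 10  010110→0 (1)
 11  101101→1 (1)
 12  011011→0 (1)
 13  110111→1 (0)
 14  101110→1 (1)
 15  011101→0 (1)
 16  111011→1 (0)
 17  110110→1 (0)
 18  101100→1 (1)
 19  011001→0 (1)
 20  110011→1 (0)
 21  100110→1 (1)
 22  001101→0 (0)
 23  011010→0 (1)
 24  110101→1 (0)
 25  101010→1 (1)
 26  010101→0 (1)
 27  101011→1 (1)
 28  010111→0 (1)
 29  101111→1 (1)
 30  011111→0 (1)
 31  111111→1 (0)
 32  111110→1 (0)
 33  111100→1 (0)
 34  111000→1 (0)
 35  110000→1 (0)
 36  100000→1 (1)
 37  000001→0 (0)
 38  000010→0 (0)
 39  000100→0 (0)
 40  001000→0 (0)
 41  010000→0 (1)
 42  100001→1 (1)
 43  000011→0 (0)
 44  000110→0 (0)
 45  001100→0 (0)
 46  011000→0 (1)
 47  110001→1 (0)
 48  100010→1 (1)
 49  000101→0 (0)
 50  001010→0 (0)
 51  010100→0 (1)
 52  101001→1 (1)
 53  010011→0 (1)
 54  100111→1 (1)
 55  001111→0 (0)
 56  011110→0 (1)
 57  111101→1 (0)
 58  111010→1 (0)
 59  110100→1 (0)
 60  101000→1 (1)
 61  010001→0 (1)
 62  100011→1 (1)

000111001001011011101100110101011111100000100001100010100111101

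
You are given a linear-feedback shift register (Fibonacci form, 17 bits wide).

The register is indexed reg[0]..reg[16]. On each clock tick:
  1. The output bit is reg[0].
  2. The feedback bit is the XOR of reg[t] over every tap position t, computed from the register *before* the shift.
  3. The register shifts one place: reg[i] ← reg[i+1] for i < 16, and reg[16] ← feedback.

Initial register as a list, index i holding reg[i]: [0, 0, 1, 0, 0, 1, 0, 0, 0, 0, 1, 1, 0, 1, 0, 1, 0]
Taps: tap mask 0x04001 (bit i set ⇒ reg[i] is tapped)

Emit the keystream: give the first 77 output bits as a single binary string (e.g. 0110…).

step | reg (before) | out | fb
   0 | 00100100001101010 | 0 | 0
   1 | 01001000011010100 | 0 | 1
   2 | 10010000110101001 | 1 | 1
   3 | 00100001101010011 | 0 | 0
   4 | 01000011010100110 | 0 | 1
   5 | 10000110101001101 | 1 | 0
   6 | 00001101010011010 | 0 | 0
   7 | 00011010100110100 | 0 | 1
   8 | 00110101001101001 | 0 | 0
   9 | 01101010011010010 | 0 | 0
  10 | 11010100110100100 | 1 | 0
  11 | 10101001101001000 | 1 | 1
  12 | 01010011010010001 | 0 | 0
  13 | 10100110100100010 | 1 | 1
  14 | 01001101001000101 | 0 | 1
  15 | 10011010010001011 | 1 | 1
  16 | 00110100100010111 | 0 | 1
  17 | 01101001000101111 | 0 | 1
  18 | 11010010001011111 | 1 | 0
  19 | 10100100010111110 | 1 | 0
  20 | 01001000101111100 | 0 | 1
  21 | 10010001011111001 | 1 | 1
  22 | 00100010111110011 | 0 | 0
  23 | 01000101111100110 | 0 | 1
  24 | 10001011111001101 | 1 | 0
  25 | 00010111110011010 | 0 | 0
  26 | 00101111100110100 | 0 | 1
  27 | 01011111001101001 | 0 | 0
  28 | 10111110011010010 | 1 | 1
  29 | 01111100110100101 | 0 | 1
  30 | 11111001101001011 | 1 | 1
  31 | 11110011010010111 | 1 | 0
  32 | 11100110100101110 | 1 | 0
  33 | 11001101001011100 | 1 | 0
  34 | 10011010010111000 | 1 | 1
  35 | 00110100101110001 | 0 | 0
  36 | 01101001011100010 | 0 | 0
  37 | 11010010111000100 | 1 | 0
  38 | 10100101110001000 | 1 | 1
  39 | 01001011100010001 | 0 | 0
  40 | 10010111000100010 | 1 | 1
  41 | 00101110001000101 | 0 | 1
  42 | 01011100010001011 | 0 | 0
  43 | 10111000100010110 | 1 | 0
  44 | 01110001000101100 | 0 | 1
  45 | 11100010001011001 | 1 | 1
  46 | 11000100010110011 | 1 | 1
  47 | 10001000101100111 | 1 | 0
  48 | 00010001011001110 | 0 | 1
  49 | 00100010110011101 | 0 | 1
  50 | 01000101100111011 | 0 | 0
  51 | 10001011001110110 | 1 | 0
  52 | 00010110011101100 | 0 | 1
  53 | 00101100111011001 | 0 | 0
  54 | 01011001110110010 | 0 | 0
  55 | 10110011101100100 | 1 | 0
  56 | 01100111011001000 | 0 | 0
  57 | 11001110110010000 | 1 | 1
  58 | 10011101100100001 | 1 | 1
  59 | 00111011001000011 | 0 | 0
  60 | 01110110010000110 | 0 | 1
  61 | 11101100100001101 | 1 | 0
  62 | 11011001000011010 | 1 | 1
  63 | 10110010000110101 | 1 | 0
  64 | 01100100001101010 | 0 | 0
  65 | 11001000011010100 | 1 | 0
  66 | 10010000110101000 | 1 | 1
  67 | 00100001101010001 | 0 | 0
  68 | 01000011010100010 | 0 | 0
  69 | 10000110101000100 | 1 | 0
  70 | 00001101010001000 | 0 | 0
  71 | 00011010100010000 | 0 | 0
  72 | 00110101000100000 | 0 | 0
  73 | 01101010001000000 | 0 | 0
  74 | 11010100010000000 | 1 | 1
  75 | 10101000100000001 | 1 | 1
  76 | 01010001000000011 | 0 | 0

00100100001101010011010010001011111001101001011100010001011001110110010000110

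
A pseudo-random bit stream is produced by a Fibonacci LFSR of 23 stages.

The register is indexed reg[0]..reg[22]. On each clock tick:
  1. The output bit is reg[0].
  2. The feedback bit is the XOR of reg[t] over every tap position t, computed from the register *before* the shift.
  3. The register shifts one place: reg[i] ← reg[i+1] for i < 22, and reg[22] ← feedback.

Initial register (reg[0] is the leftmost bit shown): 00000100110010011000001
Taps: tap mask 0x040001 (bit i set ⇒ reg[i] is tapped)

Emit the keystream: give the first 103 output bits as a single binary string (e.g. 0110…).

0000010011001001100000100001100101011001110010100110000110111110011001111111110010011000000011111000010

k : reg_k → out_k, fb_k
0: 00000100110010011000001 → 0, fb=0
1: 00001001100100110000010 → 0, fb=0
2: 00010011001001100000100 → 0, fb=0
3: 00100110010011000001000 → 0, fb=0
4: 01001100100110000010000 → 0, fb=1
5: 10011001001100000100001 → 1, fb=1
6: 00110010011000001000011 → 0, fb=0
7: 01100100110000010000110 → 0, fb=0
8: 11001001100000100001100 → 1, fb=1
9: 10010011000001000011001 → 1, fb=0
10: 00100110000010000110010 → 0, fb=1
11: 01001100000100001100101 → 0, fb=0
12: 10011000001000011001010 → 1, fb=1
13: 00110000010000110010101 → 0, fb=1
14: 01100000100001100101011 → 0, fb=0
15: 11000001000011001010110 → 1, fb=0
16: 10000010000110010101100 → 1, fb=1
17: 00000100001100101011001 → 0, fb=1
18: 00001000011001010110011 → 0, fb=1
19: 00010000110010101100111 → 0, fb=0
20: 00100001100101011001110 → 0, fb=0
21: 01000011001010110011100 → 0, fb=1
22: 10000110010101100111001 → 1, fb=0
23: 00001100101011001110010 → 0, fb=1
24: 00011001010110011100101 → 0, fb=0
25: 00110010101100111001010 → 0, fb=0
26: 01100101011001110010100 → 0, fb=1
27: 11001010110011100101001 → 1, fb=1
28: 10010101100111001010011 → 1, fb=0
29: 00101011001110010100110 → 0, fb=0
30: 01010110011100101001100 → 0, fb=0
31: 10101100111001010011000 → 1, fb=0
32: 01011001110010100110000 → 0, fb=1
33: 10110011100101001100001 → 1, fb=1
34: 01100111001010011000011 → 0, fb=0
35: 11001110010100110000110 → 1, fb=1
36: 10011100101001100001101 → 1, fb=1
37: 00111001010011000011011 → 0, fb=1
38: 01110010100110000110111 → 0, fb=1
39: 11100101001100001101111 → 1, fb=1
40: 11001010011000011011111 → 1, fb=0
41: 10010100110000110111110 → 1, fb=0
42: 00101001100001101111100 → 0, fb=1
43: 01010011000011011111001 → 0, fb=1
44: 10100110000110111110011 → 1, fb=0
45: 01001100001101111100110 → 0, fb=0
46: 10011000011011111001100 → 1, fb=1
47: 00110000110111110011001 → 0, fb=1
48: 01100001101111100110011 → 0, fb=1
49: 11000011011111001100111 → 1, fb=1
50: 10000110111110011001111 → 1, fb=1
51: 00001101111100110011111 → 0, fb=1
52: 00011011111001100111111 → 0, fb=1
53: 00110111110011001111111 → 0, fb=1
54: 01101111100110011111111 → 0, fb=1
55: 11011111001100111111111 → 1, fb=0
56: 10111110011001111111110 → 1, fb=0
57: 01111100110011111111100 → 0, fb=1
58: 11111001100111111111001 → 1, fb=0
59: 11110011001111111110010 → 1, fb=0
60: 11100110011111111100100 → 1, fb=1
61: 11001100111111111001001 → 1, fb=1
62: 10011001111111110010011 → 1, fb=0
63: 00110011111111100100110 → 0, fb=0
64: 01100111111111001001100 → 0, fb=0
65: 11001111111110010011000 → 1, fb=0
66: 10011111111100100110000 → 1, fb=0
67: 00111111111001001100000 → 0, fb=0
68: 01111111110010011000000 → 0, fb=0
69: 11111111100100110000000 → 1, fb=1
70: 11111111001001100000001 → 1, fb=1
71: 11111110010011000000011 → 1, fb=1
72: 11111100100110000000111 → 1, fb=1
73: 11111001001100000001111 → 1, fb=1
74: 11110010011000000011111 → 1, fb=0
75: 11100100110000000111110 → 1, fb=0
76: 11001001100000001111100 → 1, fb=0
77: 10010011000000011111000 → 1, fb=0
78: 00100110000000111110000 → 0, fb=1
79: 01001100000001111100001 → 0, fb=0
80: 10011000000011111000010 → 1, fb=1
81: 00110000000111110000101 → 0, fb=0
82: 01100000001111100001010 → 0, fb=0
83: 11000000011111000010100 → 1, fb=0
84: 10000000111110000101000 → 1, fb=1
85: 00000001111100001010001 → 0, fb=1
86: 00000011111000010100011 → 0, fb=0
87: 00000111110000101000110 → 0, fb=0
88: 00001111100001010001100 → 0, fb=0
89: 00011111000010100011000 → 0, fb=1
90: 00111110000101000110001 → 0, fb=1
91: 01111100001010001100011 → 0, fb=0
92: 11111000010100011000110 → 1, fb=1
93: 11110000101000110001101 → 1, fb=1
94: 11100001010001100011011 → 1, fb=0
95: 11000010100011000110110 → 1, fb=0
96: 10000101000110001101100 → 1, fb=1
97: 00001010001100011011001 → 0, fb=1
98: 00010100011000110110011 → 0, fb=1
99: 00101000110001101100111 → 0, fb=0
100: 01010001100011011001110 → 0, fb=0
101: 10100011000110110011100 → 1, fb=0
102: 01000110001101100111000 → 0, fb=1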